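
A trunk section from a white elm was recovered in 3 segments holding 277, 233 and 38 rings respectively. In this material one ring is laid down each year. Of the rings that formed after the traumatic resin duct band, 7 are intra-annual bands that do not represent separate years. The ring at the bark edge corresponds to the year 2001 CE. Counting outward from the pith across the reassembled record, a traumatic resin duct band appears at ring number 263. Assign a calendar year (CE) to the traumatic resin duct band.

1723 CE

Total rings = 277 + 233 + 38 = 548.
548 − 263 = 285 rings lie beyond the traumatic resin duct band toward the bark edge.
Excluding 7 false rings: 285 − 7 = 278.
Counting back 278 years from 2001 CE places the traumatic resin duct band in 2001 − 278 = 1723 CE.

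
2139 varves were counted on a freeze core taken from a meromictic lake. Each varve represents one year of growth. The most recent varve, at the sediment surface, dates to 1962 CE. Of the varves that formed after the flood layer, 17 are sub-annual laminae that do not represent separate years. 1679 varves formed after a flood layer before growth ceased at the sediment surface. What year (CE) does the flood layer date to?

There are 1679 varves younger than the flood layer.
1679 − 17 false = 1662 true varves after the flood layer.
The varve at the sediment surface is 1962 CE, so the flood layer dates to 1962 − 1662 = 300 CE.

300 CE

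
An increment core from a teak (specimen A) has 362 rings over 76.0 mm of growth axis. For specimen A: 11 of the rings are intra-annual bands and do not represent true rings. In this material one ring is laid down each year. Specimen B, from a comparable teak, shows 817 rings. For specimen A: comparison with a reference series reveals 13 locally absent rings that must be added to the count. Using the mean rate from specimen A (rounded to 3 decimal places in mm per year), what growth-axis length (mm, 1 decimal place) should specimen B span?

170.8 mm

Specimen A: true ring count = 362 − 11 + 13 = 364.
A: Extension rate ≈ 76.0 / 364 = 0.209 mm/year.
B's length ≈ 0.209 × 817 = 170.8 mm.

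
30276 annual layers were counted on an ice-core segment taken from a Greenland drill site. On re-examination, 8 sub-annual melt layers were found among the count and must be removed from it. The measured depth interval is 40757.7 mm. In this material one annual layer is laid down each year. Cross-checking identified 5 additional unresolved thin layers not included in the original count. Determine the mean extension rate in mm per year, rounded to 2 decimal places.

After corrections the count is 30276 − 8 + 5 = 30273 annual layers.
40757.7 mm over 30273 years gives 40757.7 / 30273 ≈ 1.35 mm per year.

1.35 mm per year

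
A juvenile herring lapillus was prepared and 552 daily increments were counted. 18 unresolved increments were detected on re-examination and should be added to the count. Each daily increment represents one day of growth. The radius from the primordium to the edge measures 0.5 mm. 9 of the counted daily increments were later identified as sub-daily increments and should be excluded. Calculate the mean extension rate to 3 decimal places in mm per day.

0.001 mm per day

After corrections the count is 552 − 9 + 18 = 561 daily increments.
Mean rate = 0.5 mm / 561 days ≈ 0.001 mm per day.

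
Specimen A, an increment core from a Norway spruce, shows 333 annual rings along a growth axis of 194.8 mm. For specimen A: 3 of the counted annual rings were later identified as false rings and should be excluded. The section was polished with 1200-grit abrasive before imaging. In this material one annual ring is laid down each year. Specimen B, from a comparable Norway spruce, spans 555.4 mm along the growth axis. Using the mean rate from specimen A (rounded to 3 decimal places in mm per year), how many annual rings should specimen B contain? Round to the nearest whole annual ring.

941 annual rings

Specimen A: adjusted count: 333 − 3 = 330 annual rings.
A: 194.8 mm over 330 years gives 194.8 / 330 ≈ 0.590 mm/yr.
For B, 555.4 / 0.590 = 941.36 years ≈ 941 annual rings.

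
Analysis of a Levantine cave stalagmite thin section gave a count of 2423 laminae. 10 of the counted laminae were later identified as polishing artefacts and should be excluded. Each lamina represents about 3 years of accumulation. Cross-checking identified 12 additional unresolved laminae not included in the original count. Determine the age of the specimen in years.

Adjusted count: 2423 − 10 + 12 = 2425 laminae.
Multiplying by 3 years per lamina: 2425 × 3 = 7275 years.

7275 years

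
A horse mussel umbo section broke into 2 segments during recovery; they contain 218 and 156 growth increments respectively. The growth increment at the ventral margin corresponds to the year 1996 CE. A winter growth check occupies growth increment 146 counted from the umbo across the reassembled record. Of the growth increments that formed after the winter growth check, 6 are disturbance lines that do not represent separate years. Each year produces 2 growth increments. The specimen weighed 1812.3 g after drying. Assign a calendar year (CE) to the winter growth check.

1885 CE

Total growth increments = 218 + 156 = 374.
The winter growth check sits at growth increment 146 from the umbo, so 374 − 146 = 228 growth increments formed after it.
Excluding 6 false growth increments: 228 − 6 = 222.
Dividing by 2 growth increments per year: 222 / 2 = 111 years.
The growth increment at the ventral margin is 1996 CE, so the winter growth check dates to 1996 − 111 = 1885 CE.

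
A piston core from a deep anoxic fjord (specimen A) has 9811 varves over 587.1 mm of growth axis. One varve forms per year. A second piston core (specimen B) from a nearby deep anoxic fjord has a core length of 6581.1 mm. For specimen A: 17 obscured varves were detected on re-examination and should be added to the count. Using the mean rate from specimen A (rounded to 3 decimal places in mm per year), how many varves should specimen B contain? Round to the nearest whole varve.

109685 varves

Specimen A: true varve count = 9811 + 17 = 9828.
A: Mean rate = 587.1 mm / 9828 years ≈ 0.060 mm/yr.
For B, 6581.1 / 0.060 = 109685.00 years ≈ 109685 varves.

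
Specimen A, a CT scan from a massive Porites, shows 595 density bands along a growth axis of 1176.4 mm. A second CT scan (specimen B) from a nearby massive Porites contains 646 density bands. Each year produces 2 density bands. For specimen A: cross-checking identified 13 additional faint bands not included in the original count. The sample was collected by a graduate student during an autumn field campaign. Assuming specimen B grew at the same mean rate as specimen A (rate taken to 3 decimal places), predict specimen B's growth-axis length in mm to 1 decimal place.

Specimen A: after corrections the count is 595 + 13 = 608 density bands.
Specimen A: with 2 density bands per year, 608 / 2 = 304 years.
A: Extension rate ≈ 1176.4 / 304 = 3.870 mm per year.
Specimen B: with 2 density bands per year, 646 / 2 = 323 years. Length of B = 3.870 × 323 = 1250.0 mm.

1250.0 mm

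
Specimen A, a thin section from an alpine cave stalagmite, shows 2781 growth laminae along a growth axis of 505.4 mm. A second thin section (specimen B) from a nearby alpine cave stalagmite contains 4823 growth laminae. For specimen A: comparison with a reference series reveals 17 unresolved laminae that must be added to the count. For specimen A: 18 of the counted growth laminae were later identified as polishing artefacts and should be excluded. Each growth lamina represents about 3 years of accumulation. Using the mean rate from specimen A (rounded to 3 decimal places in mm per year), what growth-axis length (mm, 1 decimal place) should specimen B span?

Specimen A: true growth lamina count = 2781 − 18 + 17 = 2780.
Specimen A: multiplying by 3 years per growth lamina: 2780 × 3 = 8340 years.
A: Mean rate = 505.4 mm / 8340 years ≈ 0.061 mm/year.
Specimen B: at 3 years per growth lamina, 4823 × 3 = 14469 years. Length of B = 0.061 × 14469 = 882.6 mm.

882.6 mm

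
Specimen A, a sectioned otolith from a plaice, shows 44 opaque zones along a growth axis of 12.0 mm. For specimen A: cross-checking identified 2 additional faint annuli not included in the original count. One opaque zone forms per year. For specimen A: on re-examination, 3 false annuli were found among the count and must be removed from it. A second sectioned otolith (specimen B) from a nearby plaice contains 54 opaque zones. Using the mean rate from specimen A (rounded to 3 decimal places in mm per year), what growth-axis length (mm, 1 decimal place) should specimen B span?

15.1 mm

Specimen A: after corrections the count is 44 − 3 + 2 = 43 opaque zones.
A: 12.0 mm over 43 years gives 12.0 / 43 ≈ 0.279 mm per year.
Length of B = 0.279 × 54 = 15.1 mm.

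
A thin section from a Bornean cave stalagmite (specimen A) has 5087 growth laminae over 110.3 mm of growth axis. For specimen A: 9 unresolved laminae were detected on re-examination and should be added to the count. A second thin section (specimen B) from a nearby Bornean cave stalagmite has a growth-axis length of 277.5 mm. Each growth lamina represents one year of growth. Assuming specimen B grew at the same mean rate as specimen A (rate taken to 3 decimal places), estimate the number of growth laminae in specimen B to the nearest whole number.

12614 growth laminae

Specimen A: true growth lamina count = 5087 + 9 = 5096.
A: 110.3 mm over 5096 years gives 110.3 / 5096 ≈ 0.022 mm/yr.
Specimen B: 277.5 mm / 0.022 mm per year = 12613.64 years ≈ 12614 growth laminae.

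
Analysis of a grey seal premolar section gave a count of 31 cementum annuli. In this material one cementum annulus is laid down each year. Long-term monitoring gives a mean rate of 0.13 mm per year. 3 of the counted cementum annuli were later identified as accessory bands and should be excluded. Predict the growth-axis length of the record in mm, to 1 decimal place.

3.6 mm

After corrections the count is 31 − 3 = 28 cementum annuli.
28 years at 0.13 mm/year gives 0.13 × 28 = 3.6 mm.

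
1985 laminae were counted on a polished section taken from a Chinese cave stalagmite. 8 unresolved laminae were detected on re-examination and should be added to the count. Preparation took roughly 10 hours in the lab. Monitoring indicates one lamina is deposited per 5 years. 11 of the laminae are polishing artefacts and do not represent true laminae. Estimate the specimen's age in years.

True lamina count = 1985 − 11 + 8 = 1982.
Multiplying by 5 years per lamina: 1982 × 5 = 9910 years.

9910 years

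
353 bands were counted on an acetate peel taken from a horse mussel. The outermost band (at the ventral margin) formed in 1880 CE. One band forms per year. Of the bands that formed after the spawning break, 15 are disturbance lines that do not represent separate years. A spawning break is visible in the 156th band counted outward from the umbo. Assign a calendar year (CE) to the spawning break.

1698 CE

353 − 156 = 197 bands lie beyond the spawning break toward the ventral margin.
Removing the 15 false bands leaves 197 − 15 = 182 true bands beyond the spawning break.
Counting back 182 years from 1880 CE places the spawning break in 1880 − 182 = 1698 CE.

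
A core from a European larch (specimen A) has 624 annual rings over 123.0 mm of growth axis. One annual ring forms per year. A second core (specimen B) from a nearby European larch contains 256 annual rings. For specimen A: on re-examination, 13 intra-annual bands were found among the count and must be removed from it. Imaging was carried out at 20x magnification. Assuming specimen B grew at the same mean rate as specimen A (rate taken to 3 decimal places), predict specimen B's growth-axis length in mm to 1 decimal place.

Specimen A: true annual ring count = 624 − 13 = 611.
A: 123.0 mm over 611 years gives 123.0 / 611 ≈ 0.201 mm/year.
For B, 0.201 mm/year × 256 years = 51.5 mm.

51.5 mm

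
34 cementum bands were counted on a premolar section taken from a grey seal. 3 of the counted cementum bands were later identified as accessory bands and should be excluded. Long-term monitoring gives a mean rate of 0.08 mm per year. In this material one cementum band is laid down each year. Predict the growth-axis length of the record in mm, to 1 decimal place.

Adjusted count: 34 − 3 = 31 cementum bands.
Length ≈ 0.08 × 31 = 2.5 mm.

2.5 mm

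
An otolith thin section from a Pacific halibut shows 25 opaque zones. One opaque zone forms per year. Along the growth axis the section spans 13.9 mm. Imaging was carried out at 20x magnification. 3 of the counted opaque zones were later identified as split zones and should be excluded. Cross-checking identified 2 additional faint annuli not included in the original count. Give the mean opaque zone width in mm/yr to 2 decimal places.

0.58 mm/yr

True opaque zone count = 25 − 3 + 2 = 24.
13.9 mm over 24 years gives 13.9 / 24 ≈ 0.58 mm/yr.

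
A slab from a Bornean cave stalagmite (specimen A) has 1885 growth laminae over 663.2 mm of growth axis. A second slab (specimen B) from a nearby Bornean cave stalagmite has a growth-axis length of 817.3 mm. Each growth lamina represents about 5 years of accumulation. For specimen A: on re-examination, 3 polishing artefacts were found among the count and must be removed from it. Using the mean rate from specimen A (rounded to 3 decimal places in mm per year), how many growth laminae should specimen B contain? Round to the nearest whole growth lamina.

Specimen A: adjusted count: 1885 − 3 = 1882 growth laminae.
Specimen A: multiplying by 5 years per growth lamina: 1882 × 5 = 9410 years.
A: 663.2 mm over 9410 years gives 663.2 / 9410 ≈ 0.070 mm/yr.
B spans 817.3 / 0.070 = 11675.71 years; at 5 years per growth lamina that is 11675.71 / 5 ≈ 2335 growth laminae.

2335 growth laminae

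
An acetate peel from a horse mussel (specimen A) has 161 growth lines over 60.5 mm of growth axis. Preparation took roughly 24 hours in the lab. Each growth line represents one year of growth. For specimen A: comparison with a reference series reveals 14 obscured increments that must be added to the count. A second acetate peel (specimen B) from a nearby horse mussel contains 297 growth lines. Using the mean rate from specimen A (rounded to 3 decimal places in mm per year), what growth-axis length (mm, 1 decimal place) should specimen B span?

102.8 mm

Specimen A: correcting the raw count gives 161 + 14 = 175 true growth lines.
A: Extension rate ≈ 60.5 / 175 = 0.346 mm per year.
For B, 0.346 mm/year × 297 years = 102.8 mm.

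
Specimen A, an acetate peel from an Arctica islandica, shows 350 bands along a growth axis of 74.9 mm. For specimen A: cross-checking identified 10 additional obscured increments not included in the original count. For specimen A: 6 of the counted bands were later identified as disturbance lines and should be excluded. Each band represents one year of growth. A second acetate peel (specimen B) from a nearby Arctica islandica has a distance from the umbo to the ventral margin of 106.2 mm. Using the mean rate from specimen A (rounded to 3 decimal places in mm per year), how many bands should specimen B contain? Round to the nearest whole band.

Specimen A: true band count = 350 − 6 + 10 = 354.
A: Extension rate ≈ 74.9 / 354 = 0.212 mm per year.
B spans 106.2 / 0.212 = 500.94 years ≈ 501 bands.

501 bands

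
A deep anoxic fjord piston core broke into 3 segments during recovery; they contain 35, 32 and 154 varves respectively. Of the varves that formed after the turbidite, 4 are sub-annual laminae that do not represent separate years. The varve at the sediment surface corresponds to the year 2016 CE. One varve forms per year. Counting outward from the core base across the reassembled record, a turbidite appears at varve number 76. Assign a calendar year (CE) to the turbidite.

Total varves = 35 + 32 + 154 = 221.
The turbidite sits at varve 76 from the core base, so 221 − 76 = 145 varves formed after it.
Excluding 4 false varves: 145 − 4 = 141.
Counting back 141 years from 2016 CE places the turbidite in 2016 − 141 = 1875 CE.

1875 CE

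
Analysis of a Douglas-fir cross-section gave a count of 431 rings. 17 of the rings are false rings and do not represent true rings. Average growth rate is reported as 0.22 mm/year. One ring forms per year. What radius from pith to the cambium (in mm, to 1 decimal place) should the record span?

91.1 mm

Adjusted count: 431 − 17 = 414 rings.
Length ≈ 0.22 × 414 = 91.1 mm.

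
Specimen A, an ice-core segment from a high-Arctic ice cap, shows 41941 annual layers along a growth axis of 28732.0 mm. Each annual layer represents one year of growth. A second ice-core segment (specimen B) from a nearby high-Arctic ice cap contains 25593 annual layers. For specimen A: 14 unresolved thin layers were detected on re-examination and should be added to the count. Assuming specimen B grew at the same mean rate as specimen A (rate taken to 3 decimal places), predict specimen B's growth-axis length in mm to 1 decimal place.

17531.2 mm

Specimen A: true annual layer count = 41941 + 14 = 41955.
A: Mean rate = 28732.0 mm / 41955 years ≈ 0.685 mm/year.
Length of B = 0.685 × 25593 = 17531.2 mm.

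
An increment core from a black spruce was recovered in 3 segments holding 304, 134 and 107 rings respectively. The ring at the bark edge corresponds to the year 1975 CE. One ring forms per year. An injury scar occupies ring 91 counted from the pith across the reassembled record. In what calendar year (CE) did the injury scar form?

1521 CE

Total rings = 304 + 134 + 107 = 545.
545 − 91 = 454 rings lie beyond the injury scar toward the bark edge.
Counting back 454 years from 1975 CE places the injury scar in 1975 − 454 = 1521 CE.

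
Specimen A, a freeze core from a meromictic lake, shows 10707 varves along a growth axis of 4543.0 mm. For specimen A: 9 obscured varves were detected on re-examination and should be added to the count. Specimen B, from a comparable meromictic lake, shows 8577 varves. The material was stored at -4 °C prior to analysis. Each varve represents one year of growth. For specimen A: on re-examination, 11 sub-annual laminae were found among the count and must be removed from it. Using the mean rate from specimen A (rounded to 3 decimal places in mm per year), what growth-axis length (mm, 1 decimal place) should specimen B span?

Specimen A: after corrections the count is 10707 − 11 + 9 = 10705 varves.
A: 4543.0 mm over 10705 years gives 4543.0 / 10705 ≈ 0.424 mm per year.
B's length ≈ 0.424 × 8577 = 3636.6 mm.

3636.6 mm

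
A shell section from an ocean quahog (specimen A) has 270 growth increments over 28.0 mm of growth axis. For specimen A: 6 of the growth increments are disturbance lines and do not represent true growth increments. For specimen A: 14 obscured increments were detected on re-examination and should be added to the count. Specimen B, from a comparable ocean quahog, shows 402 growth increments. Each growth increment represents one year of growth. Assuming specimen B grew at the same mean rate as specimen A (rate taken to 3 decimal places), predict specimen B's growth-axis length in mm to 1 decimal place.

Specimen A: adjusted count: 270 − 6 + 14 = 278 growth increments.
A: Mean rate = 28.0 mm / 278 years ≈ 0.101 mm/yr.
Length of B = 0.101 × 402 = 40.6 mm.

40.6 mm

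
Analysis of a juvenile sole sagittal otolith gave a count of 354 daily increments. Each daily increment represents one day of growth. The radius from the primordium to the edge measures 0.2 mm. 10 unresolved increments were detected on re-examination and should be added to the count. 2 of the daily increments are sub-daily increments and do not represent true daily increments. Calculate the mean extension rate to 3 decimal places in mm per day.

Adjusted count: 354 − 2 + 10 = 362 daily increments.
0.2 mm over 362 days gives 0.2 / 362 ≈ 0.001 mm per day.

0.001 mm per day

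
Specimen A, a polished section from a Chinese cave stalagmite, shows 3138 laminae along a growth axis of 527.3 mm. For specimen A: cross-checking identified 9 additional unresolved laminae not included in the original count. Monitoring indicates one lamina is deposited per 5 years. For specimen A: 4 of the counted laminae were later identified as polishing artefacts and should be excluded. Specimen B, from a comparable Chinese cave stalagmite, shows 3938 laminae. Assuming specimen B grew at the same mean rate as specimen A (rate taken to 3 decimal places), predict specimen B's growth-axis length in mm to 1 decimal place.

Specimen A: adjusted count: 3138 − 4 + 9 = 3143 laminae.
Specimen A: at 5 years per lamina, 3143 × 5 = 15715 years.
A: Mean rate = 527.3 mm / 15715 years ≈ 0.034 mm/yr.
Specimen B: at 5 years per lamina, 3938 × 5 = 19690 years. Length of B = 0.034 × 19690 = 669.5 mm.

669.5 mm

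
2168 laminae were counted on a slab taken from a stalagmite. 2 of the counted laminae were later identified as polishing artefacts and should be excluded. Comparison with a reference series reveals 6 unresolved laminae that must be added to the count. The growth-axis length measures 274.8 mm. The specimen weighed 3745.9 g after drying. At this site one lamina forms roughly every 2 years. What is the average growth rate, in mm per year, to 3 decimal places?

Adjusted count: 2168 − 2 + 6 = 2172 laminae.
Multiplying by 2 years per lamina: 2172 × 2 = 4344 years.
Extension rate ≈ 274.8 / 4344 = 0.063 mm per year.

0.063 mm per year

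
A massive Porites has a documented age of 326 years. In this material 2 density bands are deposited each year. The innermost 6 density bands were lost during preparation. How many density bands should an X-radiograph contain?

646 density bands

326 years at 2 density bands per year gives 326 × 2 = 652 density bands.
652 − 6 missed = 646 density bands expected in the prepared section.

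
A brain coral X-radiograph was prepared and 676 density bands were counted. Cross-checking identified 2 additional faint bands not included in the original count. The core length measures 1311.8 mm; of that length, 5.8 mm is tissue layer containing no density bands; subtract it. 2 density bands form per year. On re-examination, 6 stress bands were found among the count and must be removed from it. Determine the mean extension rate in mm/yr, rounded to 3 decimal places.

True density band count = 676 − 6 + 2 = 672.
With 2 density bands per year, 672 / 2 = 336 years.
Removing the 5.8 mm offcut leaves 1311.8 − 5.8 = 1306.0 mm.
1306.0 mm over 336 years gives 1306.0 / 336 ≈ 3.887 mm/yr.

3.887 mm/yr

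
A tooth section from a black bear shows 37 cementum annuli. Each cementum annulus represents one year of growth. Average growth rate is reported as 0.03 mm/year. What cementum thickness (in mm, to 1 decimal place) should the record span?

37 years of growth are recorded.
37 years at 0.03 mm/year gives 0.03 × 37 = 1.1 mm.

1.1 mm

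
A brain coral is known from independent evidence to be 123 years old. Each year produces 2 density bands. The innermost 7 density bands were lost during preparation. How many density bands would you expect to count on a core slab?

239 density bands

123 years at 2 density bands per year gives 123 × 2 = 246 density bands.
Less the 7 uncaptured density bands: 246 − 7 = 239.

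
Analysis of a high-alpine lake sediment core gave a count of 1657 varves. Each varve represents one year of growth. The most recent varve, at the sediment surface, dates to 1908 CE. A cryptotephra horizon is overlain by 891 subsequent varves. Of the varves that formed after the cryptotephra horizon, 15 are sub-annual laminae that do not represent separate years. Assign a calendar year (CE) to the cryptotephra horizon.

1032 CE

891 varves post-date the cryptotephra horizon.
891 − 15 false = 876 true varves after the cryptotephra horizon.
1908 − 876 = 1032 CE.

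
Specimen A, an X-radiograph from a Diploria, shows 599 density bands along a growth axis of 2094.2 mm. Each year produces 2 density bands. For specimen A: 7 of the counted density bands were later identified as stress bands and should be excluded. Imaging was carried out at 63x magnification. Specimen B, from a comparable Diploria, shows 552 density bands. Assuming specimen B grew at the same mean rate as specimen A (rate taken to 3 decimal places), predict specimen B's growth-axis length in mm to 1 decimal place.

Specimen A: adjusted count: 599 − 7 = 592 density bands.
Specimen A: 592 density bands at 2 per year is 592 / 2 = 296 years.
A: Extension rate ≈ 2094.2 / 296 = 7.075 mm/yr.
Specimen B: 552 density bands at 2 per year is 552 / 2 = 276 years. For B, 7.075 mm/year × 276 years = 1952.7 mm.

1952.7 mm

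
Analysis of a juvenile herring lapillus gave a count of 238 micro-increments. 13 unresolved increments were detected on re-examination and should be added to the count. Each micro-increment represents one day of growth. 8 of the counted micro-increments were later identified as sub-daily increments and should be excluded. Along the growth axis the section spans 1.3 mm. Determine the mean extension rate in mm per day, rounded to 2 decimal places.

Adjusted count: 238 − 8 + 13 = 243 micro-increments.
Extension rate ≈ 1.3 / 243 = 0.01 mm per day.

0.01 mm per day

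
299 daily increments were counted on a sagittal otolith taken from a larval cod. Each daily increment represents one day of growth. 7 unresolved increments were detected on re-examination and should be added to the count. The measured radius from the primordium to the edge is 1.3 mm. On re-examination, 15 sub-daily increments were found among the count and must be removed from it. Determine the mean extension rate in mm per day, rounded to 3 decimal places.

Adjusted count: 299 − 15 + 7 = 291 daily increments.
Extension rate ≈ 1.3 / 291 = 0.004 mm per day.

0.004 mm per day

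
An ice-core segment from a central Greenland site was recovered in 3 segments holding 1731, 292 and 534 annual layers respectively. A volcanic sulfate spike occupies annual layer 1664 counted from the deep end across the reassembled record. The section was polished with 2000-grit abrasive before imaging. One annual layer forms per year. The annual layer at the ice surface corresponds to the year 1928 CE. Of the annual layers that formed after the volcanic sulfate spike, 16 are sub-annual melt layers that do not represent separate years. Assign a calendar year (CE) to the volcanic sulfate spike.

Total annual layers = 1731 + 292 + 534 = 2557.
2557 − 1664 = 893 annual layers lie beyond the volcanic sulfate spike toward the ice surface.
893 − 16 false = 877 true annual layers after the volcanic sulfate spike.
The annual layer at the ice surface is 1928 CE, so the volcanic sulfate spike dates to 1928 − 877 = 1051 CE.

1051 CE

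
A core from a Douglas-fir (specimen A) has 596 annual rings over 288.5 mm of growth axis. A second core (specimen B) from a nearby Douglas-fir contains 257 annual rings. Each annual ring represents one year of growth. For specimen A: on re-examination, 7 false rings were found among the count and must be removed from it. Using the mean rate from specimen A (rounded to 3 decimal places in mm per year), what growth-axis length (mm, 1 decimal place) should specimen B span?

Specimen A: adjusted count: 596 − 7 = 589 annual rings.
A: Mean rate = 288.5 mm / 589 years ≈ 0.490 mm/year.
B's length ≈ 0.490 × 257 = 125.9 mm.

125.9 mm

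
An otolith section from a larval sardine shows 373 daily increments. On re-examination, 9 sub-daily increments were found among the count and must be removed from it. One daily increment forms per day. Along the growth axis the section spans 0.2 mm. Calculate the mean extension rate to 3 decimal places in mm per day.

True daily increment count = 373 − 9 = 364.
Extension rate ≈ 0.2 / 364 = 0.001 mm per day.

0.001 mm per day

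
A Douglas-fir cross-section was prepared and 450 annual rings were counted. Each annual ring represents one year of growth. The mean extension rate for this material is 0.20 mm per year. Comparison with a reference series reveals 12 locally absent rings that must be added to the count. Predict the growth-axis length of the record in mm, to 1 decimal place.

Adjusted count: 450 + 12 = 462 annual rings.
462 years at 0.20 mm/year gives 0.20 × 462 = 92.4 mm.

92.4 mm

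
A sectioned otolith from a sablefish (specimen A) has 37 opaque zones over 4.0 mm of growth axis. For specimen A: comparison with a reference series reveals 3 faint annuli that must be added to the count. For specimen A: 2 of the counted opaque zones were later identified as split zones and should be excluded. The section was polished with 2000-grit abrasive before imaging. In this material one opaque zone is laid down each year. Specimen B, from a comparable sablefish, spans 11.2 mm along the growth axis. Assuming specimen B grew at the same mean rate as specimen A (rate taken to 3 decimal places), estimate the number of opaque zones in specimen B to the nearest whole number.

107 opaque zones

Specimen A: adjusted count: 37 − 2 + 3 = 38 opaque zones.
A: Mean rate = 4.0 mm / 38 years ≈ 0.105 mm/yr.
For B, 11.2 / 0.105 = 106.67 years ≈ 107 opaque zones.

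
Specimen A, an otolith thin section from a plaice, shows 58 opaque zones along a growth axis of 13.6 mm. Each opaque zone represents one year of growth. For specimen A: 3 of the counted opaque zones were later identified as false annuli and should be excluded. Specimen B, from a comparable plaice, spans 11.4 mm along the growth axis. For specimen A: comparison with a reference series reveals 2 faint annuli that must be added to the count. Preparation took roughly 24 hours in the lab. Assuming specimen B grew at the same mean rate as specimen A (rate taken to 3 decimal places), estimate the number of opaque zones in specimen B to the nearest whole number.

48 opaque zones

Specimen A: after corrections the count is 58 − 3 + 2 = 57 opaque zones.
A: 13.6 mm over 57 years gives 13.6 / 57 ≈ 0.239 mm/yr.
B spans 11.4 / 0.239 = 47.70 years ≈ 48 opaque zones.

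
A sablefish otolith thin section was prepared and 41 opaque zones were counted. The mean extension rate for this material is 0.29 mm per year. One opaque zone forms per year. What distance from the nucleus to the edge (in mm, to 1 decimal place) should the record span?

11.9 mm

The record spans 41 years at 0.29 mm per year.
Predicted length = 0.29 mm/year × 41 years = 11.9 mm.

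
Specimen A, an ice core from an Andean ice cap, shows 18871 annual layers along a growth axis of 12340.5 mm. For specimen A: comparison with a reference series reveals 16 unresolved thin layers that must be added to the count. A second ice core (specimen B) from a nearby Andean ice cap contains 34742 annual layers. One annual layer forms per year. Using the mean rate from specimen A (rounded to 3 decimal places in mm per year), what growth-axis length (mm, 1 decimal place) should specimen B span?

22686.5 mm

Specimen A: adjusted count: 18871 + 16 = 18887 annual layers.
A: 12340.5 mm over 18887 years gives 12340.5 / 18887 ≈ 0.653 mm per year.
For B, 0.653 mm/year × 34742 years = 22686.5 mm.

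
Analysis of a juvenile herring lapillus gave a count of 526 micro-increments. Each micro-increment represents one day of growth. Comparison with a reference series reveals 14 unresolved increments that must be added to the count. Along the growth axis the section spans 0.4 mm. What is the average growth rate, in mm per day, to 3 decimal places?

0.001 mm per day

After corrections the count is 526 + 14 = 540 micro-increments.
Mean rate = 0.4 mm / 540 days ≈ 0.001 mm per day.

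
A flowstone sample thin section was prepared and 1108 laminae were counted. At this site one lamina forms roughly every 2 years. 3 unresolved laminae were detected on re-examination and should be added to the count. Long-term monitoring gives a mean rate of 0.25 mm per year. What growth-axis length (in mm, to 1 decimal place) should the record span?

True lamina count = 1108 + 3 = 1111.
At 2 years per lamina, 1111 × 2 = 2222 years.
2222 years at 0.25 mm/year gives 0.25 × 2222 = 555.5 mm.

555.5 mm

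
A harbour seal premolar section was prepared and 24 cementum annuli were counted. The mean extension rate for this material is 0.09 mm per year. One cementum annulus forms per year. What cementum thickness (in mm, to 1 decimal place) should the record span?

2.2 mm

The record spans 24 years at 0.09 mm per year.
24 years at 0.09 mm/year gives 0.09 × 24 = 2.2 mm.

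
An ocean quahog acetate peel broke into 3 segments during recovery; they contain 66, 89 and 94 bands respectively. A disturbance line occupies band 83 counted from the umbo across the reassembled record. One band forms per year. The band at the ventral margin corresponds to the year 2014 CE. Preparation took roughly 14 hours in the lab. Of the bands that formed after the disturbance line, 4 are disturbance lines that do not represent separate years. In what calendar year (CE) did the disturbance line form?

1852 CE

Total bands = 66 + 89 + 94 = 249.
249 − 83 = 166 bands lie beyond the disturbance line toward the ventral margin.
166 − 4 false = 162 true bands after the disturbance line.
The band at the ventral margin is 2014 CE, so the disturbance line dates to 2014 − 162 = 1852 CE.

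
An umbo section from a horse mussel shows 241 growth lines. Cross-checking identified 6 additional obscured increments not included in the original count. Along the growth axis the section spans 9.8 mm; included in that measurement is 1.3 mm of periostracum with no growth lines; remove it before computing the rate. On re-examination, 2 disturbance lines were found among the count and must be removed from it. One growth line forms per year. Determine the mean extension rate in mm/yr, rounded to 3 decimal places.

Adjusted count: 241 − 2 + 6 = 245 growth lines.
Removing the 1.3 mm offcut leaves 9.8 − 1.3 = 8.5 mm.
Mean rate = 8.5 mm / 245 years ≈ 0.035 mm/yr.

0.035 mm/yr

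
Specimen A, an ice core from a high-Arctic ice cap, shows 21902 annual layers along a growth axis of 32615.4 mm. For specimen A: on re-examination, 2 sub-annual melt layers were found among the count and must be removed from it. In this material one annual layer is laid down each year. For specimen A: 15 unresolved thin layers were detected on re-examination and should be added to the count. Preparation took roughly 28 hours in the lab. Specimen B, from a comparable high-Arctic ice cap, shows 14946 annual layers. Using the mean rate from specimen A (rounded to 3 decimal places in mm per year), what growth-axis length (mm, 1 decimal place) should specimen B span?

Specimen A: correcting the raw count gives 21902 − 2 + 15 = 21915 true annual layers.
A: 32615.4 mm over 21915 years gives 32615.4 / 21915 ≈ 1.488 mm/year.
For B, 1.488 mm/year × 14946 years = 22239.6 mm.

22239.6 mm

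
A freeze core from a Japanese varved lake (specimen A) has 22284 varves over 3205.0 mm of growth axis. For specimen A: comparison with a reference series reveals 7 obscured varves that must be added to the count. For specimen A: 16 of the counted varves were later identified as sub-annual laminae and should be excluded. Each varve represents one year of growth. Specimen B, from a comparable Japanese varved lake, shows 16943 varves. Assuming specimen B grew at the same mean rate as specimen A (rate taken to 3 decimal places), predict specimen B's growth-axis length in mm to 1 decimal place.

Specimen A: true varve count = 22284 − 16 + 7 = 22275.
A: Mean rate = 3205.0 mm / 22275 years ≈ 0.144 mm/year.
Length of B = 0.144 × 16943 = 2439.8 mm.

2439.8 mm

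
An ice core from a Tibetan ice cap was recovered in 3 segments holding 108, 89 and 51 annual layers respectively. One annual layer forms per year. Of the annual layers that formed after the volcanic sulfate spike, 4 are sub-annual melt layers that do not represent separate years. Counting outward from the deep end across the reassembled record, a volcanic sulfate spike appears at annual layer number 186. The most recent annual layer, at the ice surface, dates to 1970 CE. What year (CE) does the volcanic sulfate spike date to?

1912 CE

Total annual layers = 108 + 89 + 51 = 248.
248 − 186 = 62 annual layers lie beyond the volcanic sulfate spike toward the ice surface.
Removing the 4 false annual layers leaves 62 − 4 = 58 true annual layers beyond the volcanic sulfate spike.
The annual layer at the ice surface is 1970 CE, so the volcanic sulfate spike dates to 1970 − 58 = 1912 CE.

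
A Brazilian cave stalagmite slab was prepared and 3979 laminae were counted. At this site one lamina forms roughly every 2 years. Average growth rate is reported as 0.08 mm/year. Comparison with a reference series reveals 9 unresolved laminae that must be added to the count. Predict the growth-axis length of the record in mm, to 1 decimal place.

Correcting the raw count gives 3979 + 9 = 3988 true laminae.
3988 laminae at 2 years each span 3988 × 2 = 7976 years.
7976 years at 0.08 mm/year gives 0.08 × 7976 = 638.1 mm.

638.1 mm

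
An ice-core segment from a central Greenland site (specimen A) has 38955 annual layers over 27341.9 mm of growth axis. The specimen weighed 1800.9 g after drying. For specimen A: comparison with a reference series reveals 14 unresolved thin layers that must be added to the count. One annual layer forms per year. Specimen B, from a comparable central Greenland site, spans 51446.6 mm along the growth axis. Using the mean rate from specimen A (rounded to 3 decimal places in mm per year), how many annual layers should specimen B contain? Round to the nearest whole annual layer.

73286 annual layers

Specimen A: correcting the raw count gives 38955 + 14 = 38969 true annual layers.
A: Extension rate ≈ 27341.9 / 38969 = 0.702 mm/yr.
Specimen B: 51446.6 mm / 0.702 mm per year = 73285.75 years ≈ 73286 annual layers.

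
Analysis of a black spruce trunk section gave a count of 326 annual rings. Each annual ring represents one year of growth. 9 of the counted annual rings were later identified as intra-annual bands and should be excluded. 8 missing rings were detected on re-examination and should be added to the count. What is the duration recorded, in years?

325 years

Adjusted count: 326 − 9 + 8 = 325 annual rings.
At one annual ring per year, that is 325 years.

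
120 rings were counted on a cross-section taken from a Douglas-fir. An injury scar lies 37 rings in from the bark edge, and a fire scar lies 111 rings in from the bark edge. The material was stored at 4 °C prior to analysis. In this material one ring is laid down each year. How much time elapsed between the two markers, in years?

74 yr

The two markers are separated by 111 − 37 = 74 rings.
At one ring per year, 74 years elapsed between them.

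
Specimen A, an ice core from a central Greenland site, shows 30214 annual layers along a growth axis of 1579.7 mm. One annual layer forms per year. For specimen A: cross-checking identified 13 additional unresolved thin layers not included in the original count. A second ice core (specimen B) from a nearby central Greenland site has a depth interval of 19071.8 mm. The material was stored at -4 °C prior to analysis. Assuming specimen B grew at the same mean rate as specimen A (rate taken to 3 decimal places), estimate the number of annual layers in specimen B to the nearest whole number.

Specimen A: true annual layer count = 30214 + 13 = 30227.
A: Extension rate ≈ 1579.7 / 30227 = 0.052 mm/year.
For B, 19071.8 / 0.052 = 366765.38 years ≈ 366765 annual layers.

366765 annual layers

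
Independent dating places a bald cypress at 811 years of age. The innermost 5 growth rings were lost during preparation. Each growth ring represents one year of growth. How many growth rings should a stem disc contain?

Expected growth rings over 811 years: 811.
Subtracting the 5 growth rings not captured gives 811 − 5 = 806 growth rings in the record.

806 growth rings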